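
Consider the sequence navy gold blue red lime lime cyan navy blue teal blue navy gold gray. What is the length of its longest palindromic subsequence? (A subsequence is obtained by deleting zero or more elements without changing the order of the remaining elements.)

One longest palindromic subsequence is gold navy blue teal blue navy gold (positions 2,8,9,10,11,12,13); it reads the same forward and backward, and the interval DP gives dp[1][14] = 7.

7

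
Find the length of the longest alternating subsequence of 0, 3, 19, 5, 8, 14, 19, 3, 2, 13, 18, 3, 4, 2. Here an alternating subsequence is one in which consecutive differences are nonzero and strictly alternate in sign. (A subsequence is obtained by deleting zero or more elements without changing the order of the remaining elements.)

9

A longest alternating subsequence is 0, 19, 5, 8, 3, 13, 3, 4, 2 (positions 1,3,4,5,8,10,12,13,14); its 8 consecutive differences strictly alternate in sign, and length 9 is optimal.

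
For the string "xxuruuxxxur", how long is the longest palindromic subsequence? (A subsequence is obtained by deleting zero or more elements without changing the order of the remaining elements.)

One longest palindromic subsequence is ruxxxur (positions 4,5,7,8,9,10,11); it reads the same forward and backward, and the interval DP gives dp[1][11] = 7.

7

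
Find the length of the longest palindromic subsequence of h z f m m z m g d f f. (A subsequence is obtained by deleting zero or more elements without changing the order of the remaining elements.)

5

Using dp[i][j] = 2 + dp[i+1][j−1] if the ends match, else max(dp[i+1][j], dp[i][j−1]):
dp[1][11] = 5. A witness is fmzmf at positions 3,5,6,7,11.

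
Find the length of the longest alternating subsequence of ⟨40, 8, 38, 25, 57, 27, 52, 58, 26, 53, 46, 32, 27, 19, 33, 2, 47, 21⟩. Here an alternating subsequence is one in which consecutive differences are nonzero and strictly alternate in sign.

Track the best alternating length ending on an up-step vs a down-step at each position: up/down = 1/1, 1/2, 3/2, 3/4, 5/1, 5/6, 7/6, 7/1, 5/8, 9/8, 9/10, 9/10, 9/10, 3/10, 11/10, 1/12, 13/10, 13/14.
The maximum over both is 14; one such subsequence is 40, 8, 38, 25, 57, 27, 52, 26, 53, 32, 33, 2, 47, 21.

14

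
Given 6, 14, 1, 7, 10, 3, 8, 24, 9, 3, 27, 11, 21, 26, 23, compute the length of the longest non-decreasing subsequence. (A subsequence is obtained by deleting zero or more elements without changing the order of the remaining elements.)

7

One longest non-decreasing subsequence is 6, 7, 8, 9, 11, 21, 26 (positions 1,4,7,9,12,13,14), of length 7; no longer one exists.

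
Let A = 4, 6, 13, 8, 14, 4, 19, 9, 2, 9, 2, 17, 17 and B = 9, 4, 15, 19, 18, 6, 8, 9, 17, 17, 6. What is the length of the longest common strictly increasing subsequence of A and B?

5

For each value that appears in both, track the longest common increasing run ending there.
The best achievable length is 5; one witness is 4, 6, 8, 9, 17 (A-positions 1,2,4,8,12, B-positions 2,6,7,8,9).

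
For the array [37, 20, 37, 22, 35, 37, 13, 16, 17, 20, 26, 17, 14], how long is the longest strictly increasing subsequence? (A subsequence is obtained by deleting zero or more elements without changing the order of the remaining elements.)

5

Let dp[i] be the longest increasing subsequence ending at position i. Then dp = [1, 1, 2, 2, 3, 4, 1, 2, 3, 4, 5, 3, 2].
The maximum is 5; one witness is 13, 16, 17, 20, 26 at positions 7,8,9,10,11.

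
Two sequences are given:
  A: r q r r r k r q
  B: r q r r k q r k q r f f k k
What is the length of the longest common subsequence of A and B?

A longest common subsequence is rqrrrkr (length 7); the LCS DP confirms no longer common subsequence exists.

7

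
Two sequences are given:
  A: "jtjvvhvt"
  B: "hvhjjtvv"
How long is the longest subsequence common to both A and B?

4

Backtracking the LCS table gives one alignment: j (A1,B5) → t (A2,B6) → v (A5,B7) → v (A7,B8).
So the longest common subsequence has length 4.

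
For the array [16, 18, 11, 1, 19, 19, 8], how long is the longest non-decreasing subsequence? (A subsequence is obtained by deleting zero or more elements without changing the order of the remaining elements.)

4

One longest non-decreasing subsequence is 16, 18, 19, 19 (positions 1,2,5,6), of length 4; no longer one exists.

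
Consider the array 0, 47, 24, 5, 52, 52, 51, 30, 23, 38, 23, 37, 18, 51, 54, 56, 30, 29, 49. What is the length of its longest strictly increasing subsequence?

7

Scanning left to right, the best length ending at each element is: 0→1, 47→2, 24→2, 5→2, 52→3, 52→3, 51→3, 30→3, 23→3, 38→4, 23→3, 37→4, 18→3, 51→5, 54→6, 56→7, 30→4, 29→4, 49→5.
So the longest increasing subsequence has length 7, e.g. 0, 24, 30, 38, 51, 54, 56.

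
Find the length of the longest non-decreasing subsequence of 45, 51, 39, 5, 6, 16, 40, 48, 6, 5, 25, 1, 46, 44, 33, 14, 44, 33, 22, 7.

One longest non-decreasing subsequence is 5, 6, 16, 40, 44, 44 (positions 4,5,6,7,14,17), of length 6; no longer one exists.

6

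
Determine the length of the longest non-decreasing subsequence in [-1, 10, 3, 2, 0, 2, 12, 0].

Let dp[i] be the longest non-decreasing subsequence ending at position i. Then dp = [1, 2, 2, 2, 2, 3, 4, 3].
The maximum is 4; one witness is -1, 2, 2, 12 at positions 1,4,6,7.

4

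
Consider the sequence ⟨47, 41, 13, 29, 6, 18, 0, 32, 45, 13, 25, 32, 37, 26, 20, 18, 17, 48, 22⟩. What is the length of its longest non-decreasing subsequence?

6

Let dp[i] be the longest non-decreasing subsequence ending at position i. Then dp = [1, 1, 1, 2, 1, 2, 1, 3, 4, 2, 3, 4, 5, 4, 3, 3, 3, 6, 4].
The maximum is 6; one witness is 13, 29, 32, 32, 37, 48 at positions 3,4,8,12,13,18.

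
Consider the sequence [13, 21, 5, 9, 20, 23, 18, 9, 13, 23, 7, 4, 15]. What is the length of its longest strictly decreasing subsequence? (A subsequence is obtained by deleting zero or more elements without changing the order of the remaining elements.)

6

Scanning left to right, the best length ending at each element is: 13→1, 21→1, 5→2, 9→2, 20→2, 23→1, 18→3, 9→4, 13→4, 23→1, 7→5, 4→6, 15→4.
So the longest decreasing subsequence has length 6, e.g. 21, 20, 18, 9, 7, 4.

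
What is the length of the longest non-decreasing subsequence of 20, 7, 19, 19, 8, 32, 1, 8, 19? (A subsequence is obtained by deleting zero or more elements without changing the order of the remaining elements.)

Scanning left to right, the best length ending at each element is: 20→1, 7→1, 19→2, 19→3, 8→2, 32→4, 1→1, 8→3, 19→4.
So the longest non-decreasing subsequence has length 4, e.g. 7, 19, 19, 32.

4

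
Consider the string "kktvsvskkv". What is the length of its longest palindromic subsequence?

7

One longest palindromic subsequence is kksvskk (positions 1,2,5,6,7,8,9); it reads the same forward and backward, and the interval DP gives dp[1][10] = 7.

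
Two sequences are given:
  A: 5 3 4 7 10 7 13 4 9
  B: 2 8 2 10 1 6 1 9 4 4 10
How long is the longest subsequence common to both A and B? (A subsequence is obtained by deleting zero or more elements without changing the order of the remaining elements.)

2

Backtracking the LCS table gives one alignment: 4 (A3,B10) → 10 (A5,B11).
So the longest common subsequence has length 2.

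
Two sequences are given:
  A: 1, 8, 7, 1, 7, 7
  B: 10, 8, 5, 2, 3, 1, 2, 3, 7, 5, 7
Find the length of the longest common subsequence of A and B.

Backtracking the LCS table gives one alignment: 8 (A2,B2) → 1 (A4,B6) → 7 (A5,B9) → 7 (A6,B11).
So the longest common subsequence has length 4.

4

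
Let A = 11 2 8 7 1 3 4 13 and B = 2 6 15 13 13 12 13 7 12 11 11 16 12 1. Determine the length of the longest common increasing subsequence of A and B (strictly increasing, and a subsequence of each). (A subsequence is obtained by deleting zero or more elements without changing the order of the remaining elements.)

2

For each value that appears in both, track the longest common increasing run ending there.
The best achievable length is 2; one witness is 2, 13 (A-positions 2,8, B-positions 1,4).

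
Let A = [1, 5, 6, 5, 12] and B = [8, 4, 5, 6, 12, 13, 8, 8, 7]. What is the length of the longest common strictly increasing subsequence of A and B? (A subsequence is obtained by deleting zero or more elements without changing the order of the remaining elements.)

For each value that appears in both, track the longest common increasing run ending there.
The best achievable length is 3; one witness is 5, 6, 12 (A-positions 2,3,5, B-positions 3,4,5).

3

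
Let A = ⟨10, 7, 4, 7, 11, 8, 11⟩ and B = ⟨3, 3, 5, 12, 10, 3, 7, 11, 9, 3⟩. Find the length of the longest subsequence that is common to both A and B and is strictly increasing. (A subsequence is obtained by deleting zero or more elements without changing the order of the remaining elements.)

2

A longest common strictly increasing subsequence is 10, 11 (length 2); it appears in order in both A and B, and no longer such subsequence exists.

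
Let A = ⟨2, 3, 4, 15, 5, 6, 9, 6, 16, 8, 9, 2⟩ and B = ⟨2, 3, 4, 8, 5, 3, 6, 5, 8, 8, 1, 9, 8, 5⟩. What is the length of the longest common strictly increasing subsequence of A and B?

7

For each value that appears in both, track the longest common increasing run ending there.
The best achievable length is 7; one witness is 2, 3, 4, 5, 6, 8, 9 (A-positions 1,2,3,5,6,10,11, B-positions 1,2,3,5,7,9,12).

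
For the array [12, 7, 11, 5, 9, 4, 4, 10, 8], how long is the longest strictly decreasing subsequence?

4

One longest decreasing subsequence is 12, 7, 5, 4 (positions 1,2,4,6), of length 4; no longer one exists.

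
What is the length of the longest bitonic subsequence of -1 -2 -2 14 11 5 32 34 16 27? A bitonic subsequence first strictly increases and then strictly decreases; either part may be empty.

One longest bitonic subsequence is -1, 14, 32, 34, 27 (positions 1,4,7,8,10): it rises to 34 then falls. Length 5 is optimal.

5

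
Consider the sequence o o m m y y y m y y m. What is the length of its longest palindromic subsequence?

One longest palindromic subsequence is myymyym (positions 3,5,6,8,9,10,11); it reads the same forward and backward, and the interval DP gives dp[1][11] = 7.

7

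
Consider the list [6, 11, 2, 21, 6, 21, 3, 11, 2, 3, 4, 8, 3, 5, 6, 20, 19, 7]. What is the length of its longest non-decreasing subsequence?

7

Let dp[i] be the longest non-decreasing subsequence ending at position i. Then dp = [1, 2, 1, 3, 2, 4, 2, 3, 2, 3, 4, 5, 4, 5, 6, 7, 7, 7].
The maximum is 7; one witness is 2, 3, 3, 4, 5, 6, 20 at positions 3,7,10,11,14,15,16.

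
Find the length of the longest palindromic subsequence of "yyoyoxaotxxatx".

Using dp[i][j] = 2 + dp[i+1][j−1] if the ends match, else max(dp[i+1][j], dp[i][j−1]):
dp[1][14] = 6. A witness is xtxxtx at positions 6,9,10,11,13,14.

6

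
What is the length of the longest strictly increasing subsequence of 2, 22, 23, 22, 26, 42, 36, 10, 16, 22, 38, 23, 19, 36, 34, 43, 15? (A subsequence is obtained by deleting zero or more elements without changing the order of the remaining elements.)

7

One longest increasing subsequence is 2, 22, 23, 26, 36, 38, 43 (positions 1,2,3,5,7,11,16), of length 7; no longer one exists.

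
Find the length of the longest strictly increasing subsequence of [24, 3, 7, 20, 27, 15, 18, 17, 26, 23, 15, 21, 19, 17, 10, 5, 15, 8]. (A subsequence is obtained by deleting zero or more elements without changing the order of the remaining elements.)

Let dp[i] be the longest increasing subsequence ending at position i. Then dp = [1, 1, 2, 3, 4, 3, 4, 4, 5, 5, 3, 5, 5, 4, 3, 2, 4, 3].
The maximum is 5; one witness is 3, 7, 15, 18, 26 at positions 2,3,6,7,9.

5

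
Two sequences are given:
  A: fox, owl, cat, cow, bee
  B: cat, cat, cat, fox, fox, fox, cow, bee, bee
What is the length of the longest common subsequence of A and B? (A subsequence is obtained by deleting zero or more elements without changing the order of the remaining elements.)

3

Backtracking the LCS table gives one alignment: fox (A1,B6) → cow (A4,B7) → bee (A5,B9).
So the longest common subsequence has length 3.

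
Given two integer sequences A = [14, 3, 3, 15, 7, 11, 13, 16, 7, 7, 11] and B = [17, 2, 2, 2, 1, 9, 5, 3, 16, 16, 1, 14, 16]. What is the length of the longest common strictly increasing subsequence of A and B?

A longest common strictly increasing subsequence is 3, 16 (length 2); it appears in order in both A and B, and no longer such subsequence exists.

2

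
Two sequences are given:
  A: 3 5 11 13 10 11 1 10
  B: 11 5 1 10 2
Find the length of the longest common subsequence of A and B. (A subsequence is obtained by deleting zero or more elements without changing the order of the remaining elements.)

3

Backtracking the LCS table gives one alignment: 5 (A2,B2) → 1 (A7,B3) → 10 (A8,B4).
So the longest common subsequence has length 3.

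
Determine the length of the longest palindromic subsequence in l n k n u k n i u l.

7

Using dp[i][j] = 2 + dp[i+1][j−1] if the ends match, else max(dp[i+1][j], dp[i][j−1]):
dp[1][10] = 7. A witness is lnkuknl at positions 1,2,3,5,6,7,10.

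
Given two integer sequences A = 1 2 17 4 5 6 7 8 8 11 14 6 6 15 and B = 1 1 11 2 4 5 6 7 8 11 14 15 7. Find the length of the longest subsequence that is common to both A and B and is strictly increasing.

10

A longest common strictly increasing subsequence is 1, 2, 4, 5, 6, 7, 8, 11, 14, 15 (length 10); it appears in order in both A and B, and no longer such subsequence exists.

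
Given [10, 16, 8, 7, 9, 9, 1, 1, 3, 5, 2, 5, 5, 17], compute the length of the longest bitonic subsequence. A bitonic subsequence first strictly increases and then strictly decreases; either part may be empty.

6

One longest bitonic subsequence is 10, 16, 8, 7, 5, 2 (positions 1,2,3,4,10,11): it rises to 16 then falls. Length 6 is optimal.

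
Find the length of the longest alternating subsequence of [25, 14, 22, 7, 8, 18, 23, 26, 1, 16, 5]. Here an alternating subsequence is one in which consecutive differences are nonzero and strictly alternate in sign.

8

A longest alternating subsequence is 25, 14, 22, 7, 8, 1, 16, 5 (positions 1,2,3,4,5,9,10,11); its 7 consecutive differences strictly alternate in sign, and length 8 is optimal.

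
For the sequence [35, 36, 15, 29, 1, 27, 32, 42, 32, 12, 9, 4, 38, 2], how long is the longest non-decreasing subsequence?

One longest non-decreasing subsequence is 15, 29, 32, 32, 38 (positions 3,4,7,9,13), of length 5; no longer one exists.

5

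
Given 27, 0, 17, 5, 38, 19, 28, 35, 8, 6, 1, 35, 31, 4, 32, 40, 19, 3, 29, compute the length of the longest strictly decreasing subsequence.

6

Scanning left to right, the best length ending at each element is: 27→1, 0→2, 17→2, 5→3, 38→1, 19→2, 28→2, 35→2, 8→3, 6→4, 1→5, 35→2, 31→3, 4→5, 32→3, 40→1, 19→4, 3→6, 29→4.
So the longest decreasing subsequence has length 6, e.g. 27, 17, 8, 6, 4, 3.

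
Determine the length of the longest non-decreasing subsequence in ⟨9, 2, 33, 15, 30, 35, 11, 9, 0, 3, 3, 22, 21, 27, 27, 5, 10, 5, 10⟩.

Scanning left to right, the best length ending at each element is: 9→1, 2→1, 33→2, 15→2, 30→3, 35→4, 11→2, 9→2, 0→1, 3→2, 3→3, 22→4, 21→4, 27→5, 27→6, 5→4, 10→5, 5→5, 10→6.
So the longest non-decreasing subsequence has length 6, e.g. 2, 3, 3, 22, 27, 27.

6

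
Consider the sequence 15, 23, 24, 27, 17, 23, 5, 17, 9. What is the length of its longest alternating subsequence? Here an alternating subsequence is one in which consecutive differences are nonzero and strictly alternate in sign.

Track the best alternating length ending on an up-step vs a down-step at each position: up/down = 1/1, 2/1, 2/1, 2/1, 2/3, 4/3, 1/5, 6/5, 6/7.
The maximum over both is 7; one such subsequence is 15, 23, 17, 23, 5, 17, 9.

7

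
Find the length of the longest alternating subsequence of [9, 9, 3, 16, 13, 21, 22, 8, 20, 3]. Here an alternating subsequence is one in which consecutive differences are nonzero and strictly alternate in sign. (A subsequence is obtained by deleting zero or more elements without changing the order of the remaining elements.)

A longest alternating subsequence is 9, 3, 16, 13, 21, 8, 20, 3 (positions 1,3,4,5,6,8,9,10); its 7 consecutive differences strictly alternate in sign, and length 8 is optimal.

8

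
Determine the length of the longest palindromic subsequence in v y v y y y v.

6

Using dp[i][j] = 2 + dp[i+1][j−1] if the ends match, else max(dp[i+1][j], dp[i][j−1]):
dp[1][7] = 6. A witness is vyyyyv at positions 1,2,4,5,6,7.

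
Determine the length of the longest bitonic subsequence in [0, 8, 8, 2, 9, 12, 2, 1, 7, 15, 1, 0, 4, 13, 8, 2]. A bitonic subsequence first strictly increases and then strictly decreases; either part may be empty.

Let inc[i] be the LIS ending at i and dec[i] the longest strictly decreasing subsequence starting at i. inc = [1, 2, 2, 2, 3, 4, 2, 2, 3, 5, 2, 1, 3, 5, 4, 3], dec = [1, 4, 4, 3, 4, 4, 3, 2, 3, 4, 2, 1, 2, 3, 2, 1].
max_i inc[i]+dec[i]−1 = 8, with one witness 0, 8, 9, 12, 15, 13, 8, 2.

8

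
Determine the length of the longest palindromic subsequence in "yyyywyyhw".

Using dp[i][j] = 2 + dp[i+1][j−1] if the ends match, else max(dp[i+1][j], dp[i][j−1]):
dp[1][9] = 6. A witness is yyyyyy at positions 1,2,3,4,6,7.

6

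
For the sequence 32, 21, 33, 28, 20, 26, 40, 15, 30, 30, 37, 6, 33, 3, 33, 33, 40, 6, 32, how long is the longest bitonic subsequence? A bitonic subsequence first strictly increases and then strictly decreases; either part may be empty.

One longest bitonic subsequence is 32, 33, 28, 26, 15, 6, 3 (positions 1,3,4,6,8,12,14): it rises to 33 then falls. Length 7 is optimal.

7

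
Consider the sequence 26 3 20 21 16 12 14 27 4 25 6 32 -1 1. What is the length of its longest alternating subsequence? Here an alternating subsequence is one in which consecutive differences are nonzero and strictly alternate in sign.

A longest alternating subsequence is 26, 3, 20, 12, 14, 4, 25, 6, 32, -1, 1 (positions 1,2,3,6,7,9,10,11,12,13,14); its 10 consecutive differences strictly alternate in sign, and length 11 is optimal.

11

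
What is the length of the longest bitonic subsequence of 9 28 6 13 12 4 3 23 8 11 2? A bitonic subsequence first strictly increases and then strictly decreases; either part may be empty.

One longest bitonic subsequence is 9, 28, 13, 12, 4, 3, 2 (positions 1,2,4,5,6,7,11): it rises to 28 then falls. Length 7 is optimal.

7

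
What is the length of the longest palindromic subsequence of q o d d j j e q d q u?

6

One longest palindromic subsequence is qdjjdq (positions 1,3,5,6,9,10); it reads the same forward and backward, and the interval DP gives dp[1][11] = 6.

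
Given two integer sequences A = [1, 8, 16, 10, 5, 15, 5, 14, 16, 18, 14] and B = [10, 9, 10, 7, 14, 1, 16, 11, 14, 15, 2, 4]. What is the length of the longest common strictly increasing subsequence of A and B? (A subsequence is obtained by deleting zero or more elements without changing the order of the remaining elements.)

A longest common strictly increasing subsequence is 10, 14, 16 (length 3); it appears in order in both A and B, and no longer such subsequence exists.

3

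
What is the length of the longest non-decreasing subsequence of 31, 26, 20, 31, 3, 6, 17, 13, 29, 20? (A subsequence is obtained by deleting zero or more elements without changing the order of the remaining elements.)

4

Scanning left to right, the best length ending at each element is: 31→1, 26→1, 20→1, 31→2, 3→1, 6→2, 17→3, 13→3, 29→4, 20→4.
So the longest non-decreasing subsequence has length 4, e.g. 3, 6, 17, 29.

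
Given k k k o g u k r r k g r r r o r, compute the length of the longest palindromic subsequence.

One longest palindromic subsequence is ogkrrkgo (positions 4,5,7,8,9,10,11,15); it reads the same forward and backward, and the interval DP gives dp[1][16] = 8.

8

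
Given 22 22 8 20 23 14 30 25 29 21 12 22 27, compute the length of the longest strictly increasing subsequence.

5

Let dp[i] be the longest increasing subsequence ending at position i. Then dp = [1, 1, 1, 2, 3, 2, 4, 4, 5, 3, 2, 4, 5].
The maximum is 5; one witness is 8, 20, 23, 25, 29 at positions 3,4,5,8,9.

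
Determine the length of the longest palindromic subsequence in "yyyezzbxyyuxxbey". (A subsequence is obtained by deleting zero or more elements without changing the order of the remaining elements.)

10

Using dp[i][j] = 2 + dp[i+1][j−1] if the ends match, else max(dp[i+1][j], dp[i][j−1]):
dp[1][16] = 10. A witness is yebxyyxbey at positions 1,4,7,8,9,10,13,14,15,16.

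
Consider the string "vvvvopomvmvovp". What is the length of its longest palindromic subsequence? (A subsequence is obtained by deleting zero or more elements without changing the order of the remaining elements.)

Using dp[i][j] = 2 + dp[i+1][j−1] if the ends match, else max(dp[i+1][j], dp[i][j−1]):
dp[1][14] = 9. A witness is vvvopovvv at positions 2,3,4,5,6,7,9,11,13.

9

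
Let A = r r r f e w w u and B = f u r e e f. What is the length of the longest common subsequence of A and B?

A longest common subsequence is rf (length 2); the LCS DP confirms no longer common subsequence exists.

2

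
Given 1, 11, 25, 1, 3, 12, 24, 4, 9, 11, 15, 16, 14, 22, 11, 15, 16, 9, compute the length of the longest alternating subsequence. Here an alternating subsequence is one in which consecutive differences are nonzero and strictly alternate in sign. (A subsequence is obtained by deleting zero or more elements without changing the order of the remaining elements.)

11

Track the best alternating length ending on an up-step vs a down-step at each position: up/down = 1/1, 2/1, 2/1, 1/3, 4/3, 4/3, 4/3, 4/5, 6/5, 6/5, 6/5, 6/5, 6/7, 8/5, 6/9, 10/9, 10/9, 6/11.
The maximum over both is 11; one such subsequence is 1, 11, 1, 12, 4, 15, 14, 22, 11, 15, 9.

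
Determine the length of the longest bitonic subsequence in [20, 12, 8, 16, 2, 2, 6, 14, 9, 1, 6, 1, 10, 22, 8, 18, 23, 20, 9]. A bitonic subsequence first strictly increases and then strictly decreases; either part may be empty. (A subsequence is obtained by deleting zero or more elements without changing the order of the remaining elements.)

One longest bitonic subsequence is 2, 6, 9, 10, 22, 23, 20, 9 (positions 5,7,9,13,14,17,18,19): it rises to 23 then falls. Length 8 is optimal.

8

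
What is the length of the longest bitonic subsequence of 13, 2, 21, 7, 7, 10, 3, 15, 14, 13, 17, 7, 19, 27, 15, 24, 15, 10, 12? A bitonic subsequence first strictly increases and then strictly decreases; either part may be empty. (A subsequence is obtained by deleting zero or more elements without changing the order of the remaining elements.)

Let inc[i] be the LIS ending at i and dec[i] the longest strictly decreasing subsequence starting at i. inc = [1, 1, 2, 2, 2, 3, 2, 4, 4, 4, 5, 3, 6, 7, 5, 7, 5, 4, 5], dec = [3, 1, 5, 2, 2, 2, 1, 4, 3, 2, 3, 1, 3, 4, 2, 3, 2, 1, 1].
max_i inc[i]+dec[i]−1 = 10, with one witness 2, 7, 10, 15, 17, 19, 27, 24, 15, 12.

10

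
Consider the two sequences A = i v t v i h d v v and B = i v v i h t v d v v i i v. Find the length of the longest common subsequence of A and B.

A longest common subsequence is ivvihdvv (length 8); the LCS DP confirms no longer common subsequence exists.

8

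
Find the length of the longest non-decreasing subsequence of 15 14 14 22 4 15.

3

Let dp[i] be the longest non-decreasing subsequence ending at position i. Then dp = [1, 1, 2, 3, 1, 3].
The maximum is 3; one witness is 14, 14, 22 at positions 2,3,4.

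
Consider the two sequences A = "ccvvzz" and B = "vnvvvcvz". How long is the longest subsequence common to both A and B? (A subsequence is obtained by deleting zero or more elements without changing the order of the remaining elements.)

A longest common subsequence is cvz (length 3); the LCS DP confirms no longer common subsequence exists.

3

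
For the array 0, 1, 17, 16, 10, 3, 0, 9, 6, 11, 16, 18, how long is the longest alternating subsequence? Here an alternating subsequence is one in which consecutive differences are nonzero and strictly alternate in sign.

A longest alternating subsequence is 0, 17, 3, 9, 6, 11 (positions 1,3,6,8,9,10); its 5 consecutive differences strictly alternate in sign, and length 6 is optimal.

6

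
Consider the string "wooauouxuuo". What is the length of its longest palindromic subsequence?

7

Using dp[i][j] = 2 + dp[i+1][j−1] if the ends match, else max(dp[i+1][j], dp[i][j−1]):
dp[1][11] = 7. A witness is ouuxuuo at positions 2,5,7,8,9,10,11.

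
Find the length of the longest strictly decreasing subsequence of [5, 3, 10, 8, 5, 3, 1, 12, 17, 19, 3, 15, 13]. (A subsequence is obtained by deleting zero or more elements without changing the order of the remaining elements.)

One longest decreasing subsequence is 10, 8, 5, 3, 1 (positions 3,4,5,6,7), of length 5; no longer one exists.

5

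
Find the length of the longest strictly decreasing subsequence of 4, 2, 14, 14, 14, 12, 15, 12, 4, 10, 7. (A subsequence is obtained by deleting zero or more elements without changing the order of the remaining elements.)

4

Let dp[i] be the longest decreasing subsequence ending at position i. Then dp = [1, 2, 1, 1, 1, 2, 1, 2, 3, 3, 4].
The maximum is 4; one witness is 14, 12, 10, 7 at positions 3,6,10,11.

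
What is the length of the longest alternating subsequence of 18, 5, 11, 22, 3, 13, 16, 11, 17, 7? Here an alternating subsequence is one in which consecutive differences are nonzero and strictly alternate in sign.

A longest alternating subsequence is 18, 5, 11, 3, 13, 11, 17, 7 (positions 1,2,3,5,6,8,9,10); its 7 consecutive differences strictly alternate in sign, and length 8 is optimal.

8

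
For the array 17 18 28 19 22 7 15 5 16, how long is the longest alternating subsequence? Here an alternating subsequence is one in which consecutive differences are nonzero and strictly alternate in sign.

Track the best alternating length ending on an up-step vs a down-step at each position: up/down = 1/1, 2/1, 2/1, 2/3, 4/3, 1/5, 6/5, 1/7, 8/5.
The maximum over both is 8; one such subsequence is 17, 28, 19, 22, 7, 15, 5, 16.

8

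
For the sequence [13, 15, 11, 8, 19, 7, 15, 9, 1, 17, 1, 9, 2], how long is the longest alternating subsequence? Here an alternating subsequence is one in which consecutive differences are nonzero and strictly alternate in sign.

11

Track the best alternating length ending on an up-step vs a down-step at each position: up/down = 1/1, 2/1, 1/3, 1/3, 4/1, 1/5, 6/5, 6/7, 1/7, 8/5, 1/9, 10/9, 10/11.
The maximum over both is 11; one such subsequence is 13, 15, 11, 19, 7, 15, 9, 17, 1, 9, 2.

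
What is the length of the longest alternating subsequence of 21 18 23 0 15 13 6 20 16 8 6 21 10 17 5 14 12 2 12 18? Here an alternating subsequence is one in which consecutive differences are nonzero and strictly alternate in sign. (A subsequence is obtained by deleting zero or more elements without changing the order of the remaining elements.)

Track the best alternating length ending on an up-step vs a down-step at each position: up/down = 1/1, 1/2, 3/1, 1/4, 5/4, 5/6, 5/6, 7/4, 7/8, 7/8, 5/8, 9/4, 9/10, 11/10, 5/12, 13/12, 13/14, 5/14, 15/14, 15/10.
The maximum over both is 15; one such subsequence is 21, 18, 23, 0, 15, 13, 20, 16, 21, 10, 17, 5, 14, 2, 12.

15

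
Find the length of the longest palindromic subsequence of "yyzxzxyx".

One longest palindromic subsequence is yxzxy (positions 2,4,5,6,7); it reads the same forward and backward, and the interval DP gives dp[1][8] = 5.

5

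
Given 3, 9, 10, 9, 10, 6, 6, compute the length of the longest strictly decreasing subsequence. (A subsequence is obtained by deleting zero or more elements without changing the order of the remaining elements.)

One longest decreasing subsequence is 10, 9, 6 (positions 3,4,6), of length 3; no longer one exists.

3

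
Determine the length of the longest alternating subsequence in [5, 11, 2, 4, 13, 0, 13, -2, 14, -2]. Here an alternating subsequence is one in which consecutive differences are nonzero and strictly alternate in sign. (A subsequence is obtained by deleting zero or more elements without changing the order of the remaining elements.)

9

A longest alternating subsequence is 5, 11, 2, 4, 0, 13, -2, 14, -2 (positions 1,2,3,4,6,7,8,9,10); its 8 consecutive differences strictly alternate in sign, and length 9 is optimal.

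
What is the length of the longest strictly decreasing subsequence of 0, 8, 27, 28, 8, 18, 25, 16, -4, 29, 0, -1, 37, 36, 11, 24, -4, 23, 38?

6

Scanning left to right, the best length ending at each element is: 0→1, 8→1, 27→1, 28→1, 8→2, 18→2, 25→2, 16→3, -4→4, 29→1, 0→4, -1→5, 37→1, 36→2, 11→4, 24→3, -4→6, 23→4, 38→1.
So the longest decreasing subsequence has length 6, e.g. 27, 18, 16, 0, -1, -4.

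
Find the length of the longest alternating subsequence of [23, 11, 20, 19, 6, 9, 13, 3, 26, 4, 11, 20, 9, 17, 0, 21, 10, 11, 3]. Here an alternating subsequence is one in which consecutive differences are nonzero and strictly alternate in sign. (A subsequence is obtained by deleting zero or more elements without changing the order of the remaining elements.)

Track the best alternating length ending on an up-step vs a down-step at each position: up/down = 1/1, 1/2, 3/2, 3/4, 1/4, 5/4, 5/4, 1/6, 7/1, 7/8, 9/8, 9/8, 9/10, 11/10, 1/12, 13/8, 13/14, 15/14, 13/16.
The maximum over both is 16; one such subsequence is 23, 11, 20, 6, 9, 3, 26, 4, 11, 9, 17, 0, 21, 10, 11, 3.

16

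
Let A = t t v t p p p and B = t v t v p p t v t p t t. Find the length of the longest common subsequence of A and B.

A longest common subsequence is ttvppp (length 6); the LCS DP confirms no longer common subsequence exists.

6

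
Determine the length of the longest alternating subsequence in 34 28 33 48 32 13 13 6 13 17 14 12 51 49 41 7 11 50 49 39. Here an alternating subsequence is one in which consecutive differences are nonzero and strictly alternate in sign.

10

Track the best alternating length ending on an up-step vs a down-step at each position: up/down = 1/1, 1/2, 3/2, 3/1, 3/4, 1/4, 1/4, 1/4, 5/4, 5/4, 5/6, 5/6, 7/1, 7/8, 7/8, 5/8, 9/8, 9/8, 9/10, 9/10.
The maximum over both is 10; one such subsequence is 34, 28, 33, 13, 17, 14, 51, 49, 50, 49.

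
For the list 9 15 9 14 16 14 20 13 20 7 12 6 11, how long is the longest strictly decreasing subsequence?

One longest decreasing subsequence is 15, 14, 13, 7, 6 (positions 2,4,8,10,12), of length 5; no longer one exists.

5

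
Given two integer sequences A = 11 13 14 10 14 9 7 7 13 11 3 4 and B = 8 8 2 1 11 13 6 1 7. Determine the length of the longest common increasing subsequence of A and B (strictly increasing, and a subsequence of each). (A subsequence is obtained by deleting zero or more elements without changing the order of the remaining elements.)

2

For each value that appears in both, track the longest common increasing run ending there.
The best achievable length is 2; one witness is 11, 13 (A-positions 1,2, B-positions 5,6).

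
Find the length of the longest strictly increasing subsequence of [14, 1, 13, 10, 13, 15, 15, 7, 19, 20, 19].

Scanning left to right, the best length ending at each element is: 14→1, 1→1, 13→2, 10→2, 13→3, 15→4, 15→4, 7→2, 19→5, 20→6, 19→5.
So the longest increasing subsequence has length 6, e.g. 1, 10, 13, 15, 19, 20.

6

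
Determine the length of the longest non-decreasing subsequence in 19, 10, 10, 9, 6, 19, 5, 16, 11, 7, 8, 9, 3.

4

One longest non-decreasing subsequence is 6, 7, 8, 9 (positions 5,10,11,12), of length 4; no longer one exists.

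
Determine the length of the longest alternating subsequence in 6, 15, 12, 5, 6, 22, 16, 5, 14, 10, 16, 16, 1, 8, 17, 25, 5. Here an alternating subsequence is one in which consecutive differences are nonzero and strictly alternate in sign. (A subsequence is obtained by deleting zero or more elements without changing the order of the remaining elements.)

11

A longest alternating subsequence is 6, 15, 5, 6, 5, 14, 10, 16, 1, 8, 5 (positions 1,2,4,5,8,9,10,11,13,14,17); its 10 consecutive differences strictly alternate in sign, and length 11 is optimal.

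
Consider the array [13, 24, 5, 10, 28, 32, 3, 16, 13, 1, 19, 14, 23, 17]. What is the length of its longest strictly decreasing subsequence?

Let dp[i] be the longest decreasing subsequence ending at position i. Then dp = [1, 1, 2, 2, 1, 1, 3, 2, 3, 4, 2, 3, 2, 3].
The maximum is 4; one witness is 13, 5, 3, 1 at positions 1,3,7,10.

4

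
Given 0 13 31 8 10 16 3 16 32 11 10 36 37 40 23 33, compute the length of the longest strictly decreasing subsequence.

4

Let dp[i] be the longest decreasing subsequence ending at position i. Then dp = [1, 1, 1, 2, 2, 2, 3, 2, 1, 3, 4, 1, 1, 1, 2, 2].
The maximum is 4; one witness is 31, 16, 11, 10 at positions 3,6,10,11.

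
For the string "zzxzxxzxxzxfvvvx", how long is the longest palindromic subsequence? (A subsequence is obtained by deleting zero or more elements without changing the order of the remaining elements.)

9

One longest palindromic subsequence is xzxxzxxzx (positions 3,4,5,6,7,8,9,10,16); it reads the same forward and backward, and the interval DP gives dp[1][16] = 9.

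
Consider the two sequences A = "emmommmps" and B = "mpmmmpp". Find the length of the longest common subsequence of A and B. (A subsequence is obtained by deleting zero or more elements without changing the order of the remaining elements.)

A longest common subsequence is mmmmp (length 5); the LCS DP confirms no longer common subsequence exists.

5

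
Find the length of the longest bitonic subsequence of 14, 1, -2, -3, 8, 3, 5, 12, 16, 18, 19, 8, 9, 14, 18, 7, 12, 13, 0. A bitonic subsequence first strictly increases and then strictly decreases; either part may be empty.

10

Let inc[i] be the LIS ending at i and dec[i] the longest strictly decreasing subsequence starting at i. inc = [1, 1, 1, 1, 2, 2, 3, 4, 5, 6, 7, 4, 5, 6, 7, 4, 6, 7, 2], dec = [5, 3, 2, 1, 3, 2, 2, 4, 4, 4, 4, 3, 3, 3, 3, 2, 2, 2, 1].
max_i inc[i]+dec[i]−1 = 10, with one witness 1, 3, 5, 12, 16, 18, 19, 18, 13, 0.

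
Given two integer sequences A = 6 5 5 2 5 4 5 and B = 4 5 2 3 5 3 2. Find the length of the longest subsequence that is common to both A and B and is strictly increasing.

2

A longest common strictly increasing subsequence is 4, 5 (length 2); it appears in order in both A and B, and no longer such subsequence exists.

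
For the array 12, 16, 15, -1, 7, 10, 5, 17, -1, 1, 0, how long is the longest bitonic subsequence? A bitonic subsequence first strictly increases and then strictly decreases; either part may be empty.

Let inc[i] be the LIS ending at i and dec[i] the longest strictly decreasing subsequence starting at i. inc = [1, 2, 2, 1, 2, 3, 2, 4, 1, 2, 2], dec = [5, 6, 5, 1, 4, 4, 3, 3, 1, 2, 1].
max_i inc[i]+dec[i]−1 = 7, with one witness 12, 16, 15, 10, 5, 1, 0.

7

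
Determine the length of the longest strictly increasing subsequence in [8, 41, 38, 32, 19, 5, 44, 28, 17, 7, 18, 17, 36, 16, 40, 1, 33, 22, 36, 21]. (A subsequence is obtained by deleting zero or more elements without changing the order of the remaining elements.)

5

One longest increasing subsequence is 8, 19, 28, 36, 40 (positions 1,5,8,13,15), of length 5; no longer one exists.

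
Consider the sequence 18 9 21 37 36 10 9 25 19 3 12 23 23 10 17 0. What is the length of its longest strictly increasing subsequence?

4

Scanning left to right, the best length ending at each element is: 18→1, 9→1, 21→2, 37→3, 36→3, 10→2, 9→1, 25→3, 19→3, 3→1, 12→3, 23→4, 23→4, 10→2, 17→4, 0→1.
So the longest increasing subsequence has length 4, e.g. 9, 10, 19, 23.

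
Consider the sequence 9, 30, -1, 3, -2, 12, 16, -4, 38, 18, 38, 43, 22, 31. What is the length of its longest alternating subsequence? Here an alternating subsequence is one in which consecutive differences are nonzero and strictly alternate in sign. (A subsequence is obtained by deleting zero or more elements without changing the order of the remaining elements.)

12

Track the best alternating length ending on an up-step vs a down-step at each position: up/down = 1/1, 2/1, 1/3, 4/3, 1/5, 6/3, 6/3, 1/7, 8/1, 8/9, 10/1, 10/1, 10/11, 12/11.
The maximum over both is 12; one such subsequence is 9, 30, -1, 3, -2, 12, -4, 38, 18, 38, 22, 31.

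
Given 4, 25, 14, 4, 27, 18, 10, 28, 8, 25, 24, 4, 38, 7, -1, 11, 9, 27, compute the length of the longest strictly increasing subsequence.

5

Let dp[i] be the longest increasing subsequence ending at position i. Then dp = [1, 2, 2, 1, 3, 3, 2, 4, 2, 4, 4, 1, 5, 2, 1, 3, 3, 5].
The maximum is 5; one witness is 4, 25, 27, 28, 38 at positions 1,2,5,8,13.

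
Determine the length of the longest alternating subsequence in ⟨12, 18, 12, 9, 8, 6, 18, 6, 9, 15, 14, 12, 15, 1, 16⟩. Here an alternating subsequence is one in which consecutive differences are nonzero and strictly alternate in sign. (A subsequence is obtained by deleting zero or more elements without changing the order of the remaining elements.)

Track the best alternating length ending on an up-step vs a down-step at each position: up/down = 1/1, 2/1, 1/3, 1/3, 1/3, 1/3, 4/1, 1/5, 6/5, 6/5, 6/7, 6/7, 8/5, 1/9, 10/5.
The maximum over both is 10; one such subsequence is 12, 18, 12, 18, 6, 15, 14, 15, 1, 16.

10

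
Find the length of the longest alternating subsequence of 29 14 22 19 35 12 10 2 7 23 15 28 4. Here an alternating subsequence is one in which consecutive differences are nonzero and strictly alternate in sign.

10

A longest alternating subsequence is 29, 14, 22, 19, 35, 12, 23, 15, 28, 4 (positions 1,2,3,4,5,6,10,11,12,13); its 9 consecutive differences strictly alternate in sign, and length 10 is optimal.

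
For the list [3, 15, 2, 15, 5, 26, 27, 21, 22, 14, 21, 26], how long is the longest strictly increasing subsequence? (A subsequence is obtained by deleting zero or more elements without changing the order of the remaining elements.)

5

Scanning left to right, the best length ending at each element is: 3→1, 15→2, 2→1, 15→2, 5→2, 26→3, 27→4, 21→3, 22→4, 14→3, 21→4, 26→5.
So the longest increasing subsequence has length 5, e.g. 3, 15, 21, 22, 26.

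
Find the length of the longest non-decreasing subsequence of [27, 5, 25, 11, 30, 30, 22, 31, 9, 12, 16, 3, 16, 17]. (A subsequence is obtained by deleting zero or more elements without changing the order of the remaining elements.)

One longest non-decreasing subsequence is 5, 11, 12, 16, 16, 17 (positions 2,4,10,11,13,14), of length 6; no longer one exists.

6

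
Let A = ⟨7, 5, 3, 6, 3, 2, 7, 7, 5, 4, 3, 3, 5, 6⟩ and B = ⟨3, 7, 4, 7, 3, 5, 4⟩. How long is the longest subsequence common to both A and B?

Backtracking the LCS table gives one alignment: 3 (A5,B1) → 7 (A7,B2) → 7 (A8,B4) → 5 (A9,B6) → 4 (A10,B7).
So the longest common subsequence has length 5.

5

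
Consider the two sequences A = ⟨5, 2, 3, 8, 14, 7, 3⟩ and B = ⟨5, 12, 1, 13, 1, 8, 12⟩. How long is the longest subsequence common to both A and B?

A longest common subsequence is 5, 8 (length 2); the LCS DP confirms no longer common subsequence exists.

2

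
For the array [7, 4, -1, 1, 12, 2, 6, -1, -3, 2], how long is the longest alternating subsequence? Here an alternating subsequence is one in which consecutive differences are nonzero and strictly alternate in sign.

7

Track the best alternating length ending on an up-step vs a down-step at each position: up/down = 1/1, 1/2, 1/2, 3/2, 3/1, 3/4, 5/4, 1/6, 1/6, 7/6.
The maximum over both is 7; one such subsequence is 7, 4, 12, 2, 6, -1, 2.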